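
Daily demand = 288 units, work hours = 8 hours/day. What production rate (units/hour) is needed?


Formula: Production Rate = Daily Demand / Available Hours
Rate = 288 units/day / 8 hours/day
Rate = 36.0 units/hour

36.0 units/hour


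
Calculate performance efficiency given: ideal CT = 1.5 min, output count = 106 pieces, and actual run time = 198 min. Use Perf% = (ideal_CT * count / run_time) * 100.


Formula: Performance = (Ideal CT * Total Count) / Run Time * 100
Ideal output time = 1.5 * 106 = 159.0 min
Performance = 159.0 / 198 * 100 = 80.3%

80.3%


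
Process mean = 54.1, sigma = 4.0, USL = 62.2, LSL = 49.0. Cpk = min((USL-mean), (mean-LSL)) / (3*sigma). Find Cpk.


Cpu = (62.2 - 54.1) / (3 * 4.0) = 0.68
Cpl = (54.1 - 49.0) / (3 * 4.0) = 0.43
Cpk = min(0.68, 0.43) = 0.43

0.43


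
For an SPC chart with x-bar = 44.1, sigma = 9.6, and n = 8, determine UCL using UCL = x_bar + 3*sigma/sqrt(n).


UCL = 44.1 + 3 * 9.6 / sqrt(8)

54.28


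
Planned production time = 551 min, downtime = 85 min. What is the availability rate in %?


Formula: Availability = (Planned Time - Downtime) / Planned Time * 100
Uptime = 551 - 85 = 466 min
Availability = 466 / 551 * 100 = 84.6%

84.6%


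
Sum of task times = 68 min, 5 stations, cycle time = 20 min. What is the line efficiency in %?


Formula: Efficiency = Sum of Task Times / (N_stations * CT) * 100
Total station capacity = 5 stations * 20 min = 100 min
Efficiency = 68 / 100 * 100 = 68.0%

68.0%


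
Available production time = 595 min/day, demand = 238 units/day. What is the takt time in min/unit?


Formula: Takt Time = Available Production Time / Customer Demand
Takt = 595 min/day / 238 units/day
Takt = 2.5 min/unit

2.5 min/unit


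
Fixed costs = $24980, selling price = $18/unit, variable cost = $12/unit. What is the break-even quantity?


Formula: BEQ = Fixed Costs / (Price - Variable Cost)
Contribution margin = $18 - $12 = $6/unit
BEQ = ceil($24980 / $6/unit) = ceil(4163.33) = 4164 units

4164 units


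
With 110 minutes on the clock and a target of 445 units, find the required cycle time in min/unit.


Formula: CT = Available Time / Number of Units
CT = 110 min / 445 units
CT = 0.25 min/unit

0.25 min/unit


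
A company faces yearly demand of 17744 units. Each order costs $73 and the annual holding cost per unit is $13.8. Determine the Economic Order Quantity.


Formula: EOQ = sqrt(2 * D * S / H)
Numerator: 2 * 17744 * 73 = 2590624
2DS/H = 2590624 / 13.8 = 187726.4
EOQ = sqrt(187726.4) = 433.3 units

433.3 units


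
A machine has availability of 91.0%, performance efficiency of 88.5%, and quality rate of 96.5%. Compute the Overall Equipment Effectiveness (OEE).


Formula: OEE = Availability * Performance * Quality / 10000
A * P = 91.0% * 88.5% / 100 = 80.54%
OEE = 80.54% * 96.5% / 100 = 77.7%

77.7%


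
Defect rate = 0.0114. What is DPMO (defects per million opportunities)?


DPMO = defect_rate * 1000000 = 0.0114 * 1000000

11400


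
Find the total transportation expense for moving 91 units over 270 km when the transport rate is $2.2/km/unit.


TC = dist * cost * units = 270 * 2.2 * 91 = $54054.00

$54054.00


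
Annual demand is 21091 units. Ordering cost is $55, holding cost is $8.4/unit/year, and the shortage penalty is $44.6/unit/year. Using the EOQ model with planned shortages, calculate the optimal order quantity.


Formula: EOQ* = sqrt(2DS/H) * sqrt((H+P)/P)
Base EOQ = sqrt(2*21091*55/8.4) = 525.54 units
Correction = sqrt((8.4+44.6)/44.6) = 1.09011
EOQ* = 525.54 * 1.09011 = 572.9 units

572.9 units


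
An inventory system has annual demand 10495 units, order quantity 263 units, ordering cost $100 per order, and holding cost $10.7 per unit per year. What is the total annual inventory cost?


TC = 10495/263 * 100 + 263/2 * 10.7

$5397.54


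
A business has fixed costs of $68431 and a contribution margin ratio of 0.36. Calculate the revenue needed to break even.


Formula: BER = Fixed Costs / Contribution Margin Ratio
BER = $68431 / 0.36
BER = $190086.11 (to the nearest cent)

$190086.11


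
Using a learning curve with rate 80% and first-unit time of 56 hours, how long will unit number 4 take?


Formula: T_n = T_1 * (learning_rate)^(log2(n)) where learning_rate = rate/100
Doublings = log2(4) = 2
T_n = 56 * 0.8^2
T_n = 56 * 0.64 = 35.8 hours

35.8 hours


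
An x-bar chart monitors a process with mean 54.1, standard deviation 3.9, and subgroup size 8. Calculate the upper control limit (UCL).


UCL = 54.1 + 3 * 3.9 / sqrt(8)

58.24


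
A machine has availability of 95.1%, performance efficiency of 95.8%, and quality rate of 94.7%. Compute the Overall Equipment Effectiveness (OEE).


Formula: OEE = Availability * Performance * Quality / 10000
A * P = 95.1% * 95.8% / 100 = 91.11%
OEE = 91.11% * 94.7% / 100 = 86.3%

86.3%


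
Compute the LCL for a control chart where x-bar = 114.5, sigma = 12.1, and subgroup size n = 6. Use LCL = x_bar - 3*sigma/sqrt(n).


LCL = 114.5 - 3 * 12.1 / sqrt(6)

99.68


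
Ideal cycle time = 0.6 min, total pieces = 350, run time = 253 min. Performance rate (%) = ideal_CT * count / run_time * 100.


Formula: Performance = (Ideal CT * Total Count) / Run Time * 100
Ideal output time = 0.6 * 350 = 210.0 min
Performance = 210.0 / 253 * 100 = 83.0%

83.0%


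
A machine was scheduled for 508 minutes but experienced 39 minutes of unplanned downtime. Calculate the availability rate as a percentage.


Formula: Availability = (Planned Time - Downtime) / Planned Time * 100
Uptime = 508 - 39 = 469 min
Availability = 469 / 508 * 100 = 92.3%

92.3%


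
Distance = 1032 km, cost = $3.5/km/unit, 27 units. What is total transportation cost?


TC = dist * cost * units = 1032 * 3.5 * 27 = $97524.00

$97524.00


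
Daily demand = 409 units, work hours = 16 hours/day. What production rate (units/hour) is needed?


Formula: Production Rate = Daily Demand / Available Hours
Rate = 409 units/day / 16 hours/day
Rate = 25.6 units/hour

25.6 units/hour


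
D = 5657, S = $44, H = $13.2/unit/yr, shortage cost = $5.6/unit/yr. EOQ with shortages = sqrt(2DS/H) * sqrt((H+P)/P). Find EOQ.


Formula: EOQ* = sqrt(2DS/H) * sqrt((H+P)/P)
Base EOQ = sqrt(2*5657*44/13.2) = 194.2 units
Correction = sqrt((13.2+5.6)/5.6) = 1.83225
EOQ* = 194.2 * 1.83225 = 355.8 units

355.8 units


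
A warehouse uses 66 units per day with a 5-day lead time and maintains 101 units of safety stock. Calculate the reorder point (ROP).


Formula: ROP = (Daily Demand * Lead Time) + Safety Stock
Demand during lead time = 66 * 5 = 330 units
ROP = 330 + 101 = 431 units

431 units


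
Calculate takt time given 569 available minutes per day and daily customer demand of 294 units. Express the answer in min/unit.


Formula: Takt Time = Available Production Time / Customer Demand
Takt = 569 min/day / 294 units/day
Takt = 1.94 min/unit

1.94 min/unit


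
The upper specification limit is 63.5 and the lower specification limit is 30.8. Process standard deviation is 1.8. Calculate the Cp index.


Cp = (63.5 - 30.8) / (6 * 1.8)

3.03


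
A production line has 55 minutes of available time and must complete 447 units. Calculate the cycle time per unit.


Formula: CT = Available Time / Number of Units
CT = 55 min / 447 units
CT = 0.12 min/unit

0.12 min/unit


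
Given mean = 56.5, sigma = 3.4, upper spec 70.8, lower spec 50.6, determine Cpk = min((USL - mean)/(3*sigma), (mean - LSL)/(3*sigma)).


Cpu = (70.8 - 56.5) / (3 * 3.4) = 1.4
Cpl = (56.5 - 50.6) / (3 * 3.4) = 0.58
Cpk = min(1.4, 0.58) = 0.58

0.58


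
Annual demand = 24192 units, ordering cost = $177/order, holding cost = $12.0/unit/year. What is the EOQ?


Formula: EOQ = sqrt(2 * D * S / H)
Numerator: 2 * 24192 * 177 = 8563968
2DS/H = 8563968 / 12.0 = 713664.0
EOQ = sqrt(713664.0) = 844.8 units

844.8 units


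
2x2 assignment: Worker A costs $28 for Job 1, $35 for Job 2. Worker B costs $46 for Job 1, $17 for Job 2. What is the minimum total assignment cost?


Option 1: A->1 + B->2 = $28 + $17 = $45
Option 2: A->2 + B->1 = $35 + $46 = $81
Min cost = min($45, $81) = $45

$45


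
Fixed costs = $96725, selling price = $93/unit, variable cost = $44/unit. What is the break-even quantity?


Formula: BEQ = Fixed Costs / (Price - Variable Cost)
Contribution margin = $93 - $44 = $49/unit
BEQ = ceil($96725 / $49/unit) = ceil(1973.98) = 1974 units

1974 units


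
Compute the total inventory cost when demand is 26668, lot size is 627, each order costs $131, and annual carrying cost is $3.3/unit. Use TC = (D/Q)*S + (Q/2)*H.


TC = 26668/627 * 131 + 627/2 * 3.3

$6606.33


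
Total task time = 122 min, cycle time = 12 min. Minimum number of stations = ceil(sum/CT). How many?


Formula: N_min = ceil(Sum of Task Times / Cycle Time)
N_min = ceil(122 min / 12 min) = ceil(10.1667)
N_min = 11 stations

11


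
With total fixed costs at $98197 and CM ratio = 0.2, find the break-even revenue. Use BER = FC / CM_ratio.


Formula: BER = Fixed Costs / Contribution Margin Ratio
BER = $98197 / 0.2
BER = $490985.00 (to the nearest cent)

$490985.00


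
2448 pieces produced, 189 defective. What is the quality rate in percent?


Formula: Quality Rate = Good Pieces / Total Pieces * 100
Good pieces = 2448 - 189 = 2259
QR = 2259 / 2448 * 100 = 92.3%

92.3%


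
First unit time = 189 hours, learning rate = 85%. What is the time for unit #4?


Formula: T_n = T_1 * (learning_rate)^(log2(n)) where learning_rate = rate/100
Doublings = log2(4) = 2
T_n = 189 * 0.85^2
T_n = 189 * 0.7225 = 136.6 hours

136.6 hours


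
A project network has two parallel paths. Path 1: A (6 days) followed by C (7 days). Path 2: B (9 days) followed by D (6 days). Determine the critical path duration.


Path 1 = 6 + 7 = 13 days
Path 2 = 9 + 6 = 15 days
Duration = max(13, 15) = 15 days

15 days


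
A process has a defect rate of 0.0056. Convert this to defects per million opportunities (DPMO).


DPMO = defect_rate * 1000000 = 0.0056 * 1000000

5600


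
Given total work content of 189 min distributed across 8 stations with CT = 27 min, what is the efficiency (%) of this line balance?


Formula: Efficiency = Sum of Task Times / (N_stations * CT) * 100
Total station capacity = 8 stations * 27 min = 216 min
Efficiency = 189 / 216 * 100 = 87.5%

87.5%


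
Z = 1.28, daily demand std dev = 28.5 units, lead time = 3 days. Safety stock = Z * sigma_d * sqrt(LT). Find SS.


Formula: SS = z * sigma_d * sqrt(LT)
sqrt(LT) = sqrt(3) = 1.7321
SS = 1.28 * 28.5 * 1.7321
SS = 63.2 units

63.2 units


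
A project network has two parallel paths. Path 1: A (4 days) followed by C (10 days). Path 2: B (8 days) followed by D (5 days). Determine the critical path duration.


Path 1 = 4 + 10 = 14 days
Path 2 = 8 + 5 = 13 days
Duration = max(14, 13) = 14 days

14 days


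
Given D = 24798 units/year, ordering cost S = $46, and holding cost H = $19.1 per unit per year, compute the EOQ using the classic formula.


Formula: EOQ = sqrt(2 * D * S / H)
Numerator: 2 * 24798 * 46 = 2281416
2DS/H = 2281416 / 19.1 = 119445.9
EOQ = sqrt(119445.9) = 345.6 units

345.6 units


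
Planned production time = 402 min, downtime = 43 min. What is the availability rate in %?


Formula: Availability = (Planned Time - Downtime) / Planned Time * 100
Uptime = 402 - 43 = 359 min
Availability = 359 / 402 * 100 = 89.3%

89.3%


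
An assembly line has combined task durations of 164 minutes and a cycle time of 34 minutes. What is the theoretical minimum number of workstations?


Formula: N_min = ceil(Sum of Task Times / Cycle Time)
N_min = ceil(164 min / 34 min) = ceil(4.8235)
N_min = 5 stations

5


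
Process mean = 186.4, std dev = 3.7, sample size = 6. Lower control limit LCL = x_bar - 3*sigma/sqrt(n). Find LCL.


LCL = 186.4 - 3 * 3.7 / sqrt(6)

181.87


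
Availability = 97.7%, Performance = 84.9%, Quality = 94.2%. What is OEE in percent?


Formula: OEE = Availability * Performance * Quality / 10000
A * P = 97.7% * 84.9% / 100 = 82.95%
OEE = 82.95% * 94.2% / 100 = 78.1%

78.1%


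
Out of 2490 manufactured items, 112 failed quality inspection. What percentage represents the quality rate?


Formula: Quality Rate = Good Pieces / Total Pieces * 100
Good pieces = 2490 - 112 = 2378
QR = 2378 / 2490 * 100 = 95.5%

95.5%


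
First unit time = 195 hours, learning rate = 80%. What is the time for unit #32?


Formula: T_n = T_1 * (learning_rate)^(log2(n)) where learning_rate = rate/100
Doublings = log2(32) = 5
T_n = 195 * 0.8^5
T_n = 195 * 0.3277 = 63.9 hours

63.9 hours


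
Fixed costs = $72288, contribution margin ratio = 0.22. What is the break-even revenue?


Formula: BER = Fixed Costs / Contribution Margin Ratio
BER = $72288 / 0.22
BER = $328581.82 (to the nearest cent)

$328581.82


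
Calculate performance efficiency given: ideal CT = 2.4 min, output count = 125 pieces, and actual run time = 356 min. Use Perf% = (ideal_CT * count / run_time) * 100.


Formula: Performance = (Ideal CT * Total Count) / Run Time * 100
Ideal output time = 2.4 * 125 = 300.0 min
Performance = 300.0 / 356 * 100 = 84.3%

84.3%


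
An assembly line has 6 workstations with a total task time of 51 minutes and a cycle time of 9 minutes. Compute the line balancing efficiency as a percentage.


Formula: Efficiency = Sum of Task Times / (N_stations * CT) * 100
Total station capacity = 6 stations * 9 min = 54 min
Efficiency = 51 / 54 * 100 = 94.4%

94.4%


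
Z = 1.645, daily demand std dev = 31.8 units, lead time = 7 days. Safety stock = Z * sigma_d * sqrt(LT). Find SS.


Formula: SS = z * sigma_d * sqrt(LT)
sqrt(LT) = sqrt(7) = 2.6458
SS = 1.645 * 31.8 * 2.6458
SS = 138.4 units

138.4 units


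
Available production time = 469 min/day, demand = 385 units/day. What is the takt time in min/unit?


Formula: Takt Time = Available Production Time / Customer Demand
Takt = 469 min/day / 385 units/day
Takt = 1.22 min/unit

1.22 min/unit


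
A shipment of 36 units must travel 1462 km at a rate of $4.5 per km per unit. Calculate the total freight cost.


TC = dist * cost * units = 1462 * 4.5 * 36 = $236844.00

$236844.00


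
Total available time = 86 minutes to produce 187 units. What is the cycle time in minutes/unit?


Formula: CT = Available Time / Number of Units
CT = 86 min / 187 units
CT = 0.46 min/unit

0.46 min/unit


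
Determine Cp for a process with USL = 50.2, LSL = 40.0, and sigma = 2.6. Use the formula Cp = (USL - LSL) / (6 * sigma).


Cp = (50.2 - 40.0) / (6 * 2.6)

0.65


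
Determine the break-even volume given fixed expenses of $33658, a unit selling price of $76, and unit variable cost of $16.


Formula: BEQ = Fixed Costs / (Price - Variable Cost)
Contribution margin = $76 - $16 = $60/unit
BEQ = ceil($33658 / $60/unit) = ceil(560.97) = 561 units

561 units


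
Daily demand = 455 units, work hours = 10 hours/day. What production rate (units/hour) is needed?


Formula: Production Rate = Daily Demand / Available Hours
Rate = 455 units/day / 10 hours/day
Rate = 45.5 units/hour

45.5 units/hour


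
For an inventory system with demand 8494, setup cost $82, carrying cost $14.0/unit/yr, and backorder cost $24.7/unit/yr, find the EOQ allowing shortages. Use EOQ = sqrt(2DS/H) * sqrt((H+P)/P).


Formula: EOQ* = sqrt(2DS/H) * sqrt((H+P)/P)
Base EOQ = sqrt(2*8494*82/14.0) = 315.44 units
Correction = sqrt((14.0+24.7)/24.7) = 1.25172
EOQ* = 315.44 * 1.25172 = 394.8 units

394.8 units


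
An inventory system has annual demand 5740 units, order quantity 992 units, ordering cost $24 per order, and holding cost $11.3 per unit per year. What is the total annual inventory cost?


TC = 5740/992 * 24 + 992/2 * 11.3

$5743.67


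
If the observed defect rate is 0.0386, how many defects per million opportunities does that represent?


DPMO = defect_rate * 1000000 = 0.0386 * 1000000

38600


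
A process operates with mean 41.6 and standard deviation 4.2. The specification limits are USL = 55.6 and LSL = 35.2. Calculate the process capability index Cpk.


Cpu = (55.6 - 41.6) / (3 * 4.2) = 1.11
Cpl = (41.6 - 35.2) / (3 * 4.2) = 0.51
Cpk = min(1.11, 0.51) = 0.51

0.51


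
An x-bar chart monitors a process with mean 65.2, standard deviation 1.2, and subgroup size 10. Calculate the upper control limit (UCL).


UCL = 65.2 + 3 * 1.2 / sqrt(10)

66.34


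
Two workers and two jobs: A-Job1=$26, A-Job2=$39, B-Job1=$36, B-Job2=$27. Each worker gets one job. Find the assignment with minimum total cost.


Option 1: A->1 + B->2 = $26 + $27 = $53
Option 2: A->2 + B->1 = $39 + $36 = $75
Min cost = min($53, $75) = $53

$53


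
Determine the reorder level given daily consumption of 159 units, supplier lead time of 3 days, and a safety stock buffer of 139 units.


Formula: ROP = (Daily Demand * Lead Time) + Safety Stock
Demand during lead time = 159 * 3 = 477 units
ROP = 477 + 139 = 616 units

616 units


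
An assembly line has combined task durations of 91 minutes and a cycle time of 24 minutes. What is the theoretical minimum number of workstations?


Formula: N_min = ceil(Sum of Task Times / Cycle Time)
N_min = ceil(91 min / 24 min) = ceil(3.7917)
N_min = 4 stations

4


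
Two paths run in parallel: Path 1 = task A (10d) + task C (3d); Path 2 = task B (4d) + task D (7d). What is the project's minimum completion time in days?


Path 1 = 10 + 3 = 13 days
Path 2 = 4 + 7 = 11 days
Duration = max(13, 11) = 13 days

13 days


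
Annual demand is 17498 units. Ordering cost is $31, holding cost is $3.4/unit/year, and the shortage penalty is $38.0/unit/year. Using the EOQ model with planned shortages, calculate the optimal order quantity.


Formula: EOQ* = sqrt(2DS/H) * sqrt((H+P)/P)
Base EOQ = sqrt(2*17498*31/3.4) = 564.87 units
Correction = sqrt((3.4+38.0)/38.0) = 1.04378
EOQ* = 564.87 * 1.04378 = 589.6 units

589.6 units


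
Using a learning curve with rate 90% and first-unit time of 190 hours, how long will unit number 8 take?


Formula: T_n = T_1 * (learning_rate)^(log2(n)) where learning_rate = rate/100
Doublings = log2(8) = 3
T_n = 190 * 0.9^3
T_n = 190 * 0.729 = 138.5 hours

138.5 hours


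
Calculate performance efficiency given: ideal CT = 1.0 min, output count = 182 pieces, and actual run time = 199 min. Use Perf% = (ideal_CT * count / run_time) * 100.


Formula: Performance = (Ideal CT * Total Count) / Run Time * 100
Ideal output time = 1.0 * 182 = 182.0 min
Performance = 182.0 / 199 * 100 = 91.5%

91.5%


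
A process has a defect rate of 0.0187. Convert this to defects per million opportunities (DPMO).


DPMO = defect_rate * 1000000 = 0.0187 * 1000000

18700


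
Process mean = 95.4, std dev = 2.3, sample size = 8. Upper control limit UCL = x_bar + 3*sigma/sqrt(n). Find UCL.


UCL = 95.4 + 3 * 2.3 / sqrt(8)

97.84


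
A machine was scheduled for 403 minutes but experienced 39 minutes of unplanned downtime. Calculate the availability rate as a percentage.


Formula: Availability = (Planned Time - Downtime) / Planned Time * 100
Uptime = 403 - 39 = 364 min
Availability = 364 / 403 * 100 = 90.3%

90.3%


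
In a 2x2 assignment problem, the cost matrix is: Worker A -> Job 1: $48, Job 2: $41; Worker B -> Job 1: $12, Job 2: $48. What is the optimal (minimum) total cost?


Option 1: A->1 + B->2 = $48 + $48 = $96
Option 2: A->2 + B->1 = $41 + $12 = $53
Min cost = min($96, $53) = $53

$53


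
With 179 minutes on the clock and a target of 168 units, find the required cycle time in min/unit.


Formula: CT = Available Time / Number of Units
CT = 179 min / 168 units
CT = 1.07 min/unit

1.07 min/unit


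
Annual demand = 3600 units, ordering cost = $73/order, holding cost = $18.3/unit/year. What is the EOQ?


Formula: EOQ = sqrt(2 * D * S / H)
Numerator: 2 * 3600 * 73 = 525600
2DS/H = 525600 / 18.3 = 28721.3
EOQ = sqrt(28721.3) = 169.5 units

169.5 units


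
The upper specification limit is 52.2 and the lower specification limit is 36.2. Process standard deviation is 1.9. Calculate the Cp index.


Cp = (52.2 - 36.2) / (6 * 1.9)

1.4


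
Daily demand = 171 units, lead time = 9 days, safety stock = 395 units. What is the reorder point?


Formula: ROP = (Daily Demand * Lead Time) + Safety Stock
Demand during lead time = 171 * 9 = 1539 units
ROP = 1539 + 395 = 1934 units

1934 units


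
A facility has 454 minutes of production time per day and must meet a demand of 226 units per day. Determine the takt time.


Formula: Takt Time = Available Production Time / Customer Demand
Takt = 454 min/day / 226 units/day
Takt = 2.01 min/unit

2.01 min/unit


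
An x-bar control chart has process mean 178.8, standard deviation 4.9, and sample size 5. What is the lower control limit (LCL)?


LCL = 178.8 - 3 * 4.9 / sqrt(5)

172.23


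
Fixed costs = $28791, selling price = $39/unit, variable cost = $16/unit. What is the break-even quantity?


Formula: BEQ = Fixed Costs / (Price - Variable Cost)
Contribution margin = $39 - $16 = $23/unit
BEQ = ceil($28791 / $23/unit) = ceil(1251.78) = 1252 units

1252 units


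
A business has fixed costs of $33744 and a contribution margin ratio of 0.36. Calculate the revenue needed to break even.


Formula: BER = Fixed Costs / Contribution Margin Ratio
BER = $33744 / 0.36
BER = $93733.33 (to the nearest cent)

$93733.33


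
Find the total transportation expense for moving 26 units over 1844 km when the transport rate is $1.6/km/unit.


TC = dist * cost * units = 1844 * 1.6 * 26 = $76710.40

$76710.40


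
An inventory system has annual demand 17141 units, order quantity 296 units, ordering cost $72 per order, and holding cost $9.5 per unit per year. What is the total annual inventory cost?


TC = 17141/296 * 72 + 296/2 * 9.5

$5575.43


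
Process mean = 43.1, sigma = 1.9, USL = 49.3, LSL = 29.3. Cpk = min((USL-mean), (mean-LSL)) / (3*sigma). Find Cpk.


Cpu = (49.3 - 43.1) / (3 * 1.9) = 1.09
Cpl = (43.1 - 29.3) / (3 * 1.9) = 2.42
Cpk = min(1.09, 2.42) = 1.09

1.09


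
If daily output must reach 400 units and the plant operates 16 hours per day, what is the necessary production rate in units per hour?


Formula: Production Rate = Daily Demand / Available Hours
Rate = 400 units/day / 16 hours/day
Rate = 25.0 units/hour

25.0 units/hour


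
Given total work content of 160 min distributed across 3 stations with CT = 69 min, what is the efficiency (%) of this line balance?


Formula: Efficiency = Sum of Task Times / (N_stations * CT) * 100
Total station capacity = 3 stations * 69 min = 207 min
Efficiency = 160 / 207 * 100 = 77.3%

77.3%


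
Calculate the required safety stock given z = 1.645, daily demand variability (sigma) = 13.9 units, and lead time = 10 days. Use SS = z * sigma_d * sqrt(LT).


Formula: SS = z * sigma_d * sqrt(LT)
sqrt(LT) = sqrt(10) = 3.1623
SS = 1.645 * 13.9 * 3.1623
SS = 72.3 units

72.3 units


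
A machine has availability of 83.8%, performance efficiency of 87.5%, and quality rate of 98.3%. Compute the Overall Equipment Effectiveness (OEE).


Formula: OEE = Availability * Performance * Quality / 10000
A * P = 83.8% * 87.5% / 100 = 73.33%
OEE = 73.33% * 98.3% / 100 = 72.1%

72.1%


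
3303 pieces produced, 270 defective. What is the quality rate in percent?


Formula: Quality Rate = Good Pieces / Total Pieces * 100
Good pieces = 3303 - 270 = 3033
QR = 3033 / 3303 * 100 = 91.8%

91.8%


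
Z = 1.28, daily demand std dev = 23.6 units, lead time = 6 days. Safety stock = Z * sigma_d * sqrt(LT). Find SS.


Formula: SS = z * sigma_d * sqrt(LT)
sqrt(LT) = sqrt(6) = 2.4495
SS = 1.28 * 23.6 * 2.4495
SS = 74.0 units

74.0 units


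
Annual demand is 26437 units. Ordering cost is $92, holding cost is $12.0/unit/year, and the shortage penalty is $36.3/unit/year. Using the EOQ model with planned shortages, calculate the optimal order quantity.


Formula: EOQ* = sqrt(2DS/H) * sqrt((H+P)/P)
Base EOQ = sqrt(2*26437*92/12.0) = 636.68 units
Correction = sqrt((12.0+36.3)/36.3) = 1.15351
EOQ* = 636.68 * 1.15351 = 734.4 units

734.4 units


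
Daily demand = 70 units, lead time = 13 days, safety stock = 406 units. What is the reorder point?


Formula: ROP = (Daily Demand * Lead Time) + Safety Stock
Demand during lead time = 70 * 13 = 910 units
ROP = 910 + 406 = 1316 units

1316 units


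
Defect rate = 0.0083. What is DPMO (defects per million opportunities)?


DPMO = defect_rate * 1000000 = 0.0083 * 1000000

8300


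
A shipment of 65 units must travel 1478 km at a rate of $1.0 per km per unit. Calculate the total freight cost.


TC = dist * cost * units = 1478 * 1.0 * 65 = $96070.00

$96070.00


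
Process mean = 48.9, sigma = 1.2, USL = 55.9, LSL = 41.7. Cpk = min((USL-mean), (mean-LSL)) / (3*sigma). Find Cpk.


Cpu = (55.9 - 48.9) / (3 * 1.2) = 1.94
Cpl = (48.9 - 41.7) / (3 * 1.2) = 2.0
Cpk = min(1.94, 2.0) = 1.94

1.94


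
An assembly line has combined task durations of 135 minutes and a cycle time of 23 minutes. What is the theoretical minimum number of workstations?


Formula: N_min = ceil(Sum of Task Times / Cycle Time)
N_min = ceil(135 min / 23 min) = ceil(5.8696)
N_min = 6 stations

6


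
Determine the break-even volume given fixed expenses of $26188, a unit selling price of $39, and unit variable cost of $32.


Formula: BEQ = Fixed Costs / (Price - Variable Cost)
Contribution margin = $39 - $32 = $7/unit
BEQ = ceil($26188 / $7/unit) = ceil(3741.14) = 3742 units

3742 units


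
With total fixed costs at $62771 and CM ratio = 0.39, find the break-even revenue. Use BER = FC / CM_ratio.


Formula: BER = Fixed Costs / Contribution Margin Ratio
BER = $62771 / 0.39
BER = $160951.28 (to the nearest cent)

$160951.28


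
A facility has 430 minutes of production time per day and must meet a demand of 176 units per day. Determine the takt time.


Formula: Takt Time = Available Production Time / Customer Demand
Takt = 430 min/day / 176 units/day
Takt = 2.44 min/unit

2.44 min/unit


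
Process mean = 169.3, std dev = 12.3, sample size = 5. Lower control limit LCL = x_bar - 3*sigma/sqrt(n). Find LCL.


LCL = 169.3 - 3 * 12.3 / sqrt(5)

152.8


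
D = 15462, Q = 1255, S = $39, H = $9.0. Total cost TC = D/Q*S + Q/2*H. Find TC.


TC = 15462/1255 * 39 + 1255/2 * 9.0

$6127.99


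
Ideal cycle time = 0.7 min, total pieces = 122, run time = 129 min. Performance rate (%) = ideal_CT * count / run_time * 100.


Formula: Performance = (Ideal CT * Total Count) / Run Time * 100
Ideal output time = 0.7 * 122 = 85.4 min
Performance = 85.4 / 129 * 100 = 66.2%

66.2%


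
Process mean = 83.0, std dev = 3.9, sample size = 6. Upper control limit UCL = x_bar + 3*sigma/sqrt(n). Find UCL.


UCL = 83.0 + 3 * 3.9 / sqrt(6)

87.78


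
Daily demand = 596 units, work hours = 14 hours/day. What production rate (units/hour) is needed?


Formula: Production Rate = Daily Demand / Available Hours
Rate = 596 units/day / 14 hours/day
Rate = 42.6 units/hour

42.6 units/hour


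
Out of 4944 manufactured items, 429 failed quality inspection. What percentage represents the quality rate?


Formula: Quality Rate = Good Pieces / Total Pieces * 100
Good pieces = 4944 - 429 = 4515
QR = 4515 / 4944 * 100 = 91.3%

91.3%


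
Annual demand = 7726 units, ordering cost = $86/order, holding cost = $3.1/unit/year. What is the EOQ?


Formula: EOQ = sqrt(2 * D * S / H)
Numerator: 2 * 7726 * 86 = 1328872
2DS/H = 1328872 / 3.1 = 428668.4
EOQ = sqrt(428668.4) = 654.7 units

654.7 units


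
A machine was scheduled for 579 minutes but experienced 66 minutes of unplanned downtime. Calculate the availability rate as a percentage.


Formula: Availability = (Planned Time - Downtime) / Planned Time * 100
Uptime = 579 - 66 = 513 min
Availability = 513 / 579 * 100 = 88.6%

88.6%


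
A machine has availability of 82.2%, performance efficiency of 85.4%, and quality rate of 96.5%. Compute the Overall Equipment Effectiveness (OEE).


Formula: OEE = Availability * Performance * Quality / 10000
A * P = 82.2% * 85.4% / 100 = 70.2%
OEE = 70.2% * 96.5% / 100 = 67.7%

67.7%


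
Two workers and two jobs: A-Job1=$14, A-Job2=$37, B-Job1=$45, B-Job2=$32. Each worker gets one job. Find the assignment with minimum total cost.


Option 1: A->1 + B->2 = $14 + $32 = $46
Option 2: A->2 + B->1 = $37 + $45 = $82
Min cost = min($46, $82) = $46

$46


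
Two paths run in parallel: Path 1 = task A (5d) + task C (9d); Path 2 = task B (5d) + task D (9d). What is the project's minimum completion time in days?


Path 1 = 5 + 9 = 14 days
Path 2 = 5 + 9 = 14 days
Duration = max(14, 14) = 14 days

14 days


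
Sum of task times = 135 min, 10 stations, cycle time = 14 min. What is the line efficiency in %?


Formula: Efficiency = Sum of Task Times / (N_stations * CT) * 100
Total station capacity = 10 stations * 14 min = 140 min
Efficiency = 135 / 140 * 100 = 96.4%

96.4%


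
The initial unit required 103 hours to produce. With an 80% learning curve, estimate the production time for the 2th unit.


Formula: T_n = T_1 * (learning_rate)^(log2(n)) where learning_rate = rate/100
Doublings = log2(2) = 1
T_n = 103 * 0.8^1
T_n = 103 * 0.8 = 82.4 hours

82.4 hours


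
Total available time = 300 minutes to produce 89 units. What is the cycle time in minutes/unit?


Formula: CT = Available Time / Number of Units
CT = 300 min / 89 units
CT = 3.37 min/unit

3.37 min/unit


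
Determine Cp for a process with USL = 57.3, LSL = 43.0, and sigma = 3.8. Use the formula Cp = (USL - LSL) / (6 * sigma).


Cp = (57.3 - 43.0) / (6 * 3.8)

0.63


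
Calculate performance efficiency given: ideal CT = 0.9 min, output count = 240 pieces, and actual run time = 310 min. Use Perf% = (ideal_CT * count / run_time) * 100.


Formula: Performance = (Ideal CT * Total Count) / Run Time * 100
Ideal output time = 0.9 * 240 = 216.0 min
Performance = 216.0 / 310 * 100 = 69.7%

69.7%


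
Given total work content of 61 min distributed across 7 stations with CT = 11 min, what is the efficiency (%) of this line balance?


Formula: Efficiency = Sum of Task Times / (N_stations * CT) * 100
Total station capacity = 7 stations * 11 min = 77 min
Efficiency = 61 / 77 * 100 = 79.2%

79.2%


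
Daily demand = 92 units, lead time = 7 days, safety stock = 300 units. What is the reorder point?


Formula: ROP = (Daily Demand * Lead Time) + Safety Stock
Demand during lead time = 92 * 7 = 644 units
ROP = 644 + 300 = 944 units

944 units


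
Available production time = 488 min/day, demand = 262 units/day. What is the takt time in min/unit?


Formula: Takt Time = Available Production Time / Customer Demand
Takt = 488 min/day / 262 units/day
Takt = 1.86 min/unit

1.86 min/unit


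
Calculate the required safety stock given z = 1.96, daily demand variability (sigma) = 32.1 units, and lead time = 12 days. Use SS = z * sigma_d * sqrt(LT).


Formula: SS = z * sigma_d * sqrt(LT)
sqrt(LT) = sqrt(12) = 3.4641
SS = 1.96 * 32.1 * 3.4641
SS = 217.9 units

217.9 units


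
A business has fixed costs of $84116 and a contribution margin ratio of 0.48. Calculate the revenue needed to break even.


Formula: BER = Fixed Costs / Contribution Margin Ratio
BER = $84116 / 0.48
BER = $175241.67 (to the nearest cent)

$175241.67


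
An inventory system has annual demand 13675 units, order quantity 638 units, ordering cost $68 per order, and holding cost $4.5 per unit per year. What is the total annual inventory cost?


TC = 13675/638 * 68 + 638/2 * 4.5

$2893.02


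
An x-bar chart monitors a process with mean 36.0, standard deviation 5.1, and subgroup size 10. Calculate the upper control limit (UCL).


UCL = 36.0 + 3 * 5.1 / sqrt(10)

40.84


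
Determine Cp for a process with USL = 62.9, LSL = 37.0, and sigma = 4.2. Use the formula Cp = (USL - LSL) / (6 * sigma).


Cp = (62.9 - 37.0) / (6 * 4.2)

1.03


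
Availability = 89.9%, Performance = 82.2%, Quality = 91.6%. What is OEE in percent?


Formula: OEE = Availability * Performance * Quality / 10000
A * P = 89.9% * 82.2% / 100 = 73.9%
OEE = 73.9% * 91.6% / 100 = 67.7%

67.7%


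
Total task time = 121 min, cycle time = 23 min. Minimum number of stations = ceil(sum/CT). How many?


Formula: N_min = ceil(Sum of Task Times / Cycle Time)
N_min = ceil(121 min / 23 min) = ceil(5.2609)
N_min = 6 stations

6


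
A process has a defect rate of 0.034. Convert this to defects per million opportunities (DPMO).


DPMO = defect_rate * 1000000 = 0.034 * 1000000

34000


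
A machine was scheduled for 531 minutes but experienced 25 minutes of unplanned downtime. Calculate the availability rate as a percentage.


Formula: Availability = (Planned Time - Downtime) / Planned Time * 100
Uptime = 531 - 25 = 506 min
Availability = 506 / 531 * 100 = 95.3%

95.3%


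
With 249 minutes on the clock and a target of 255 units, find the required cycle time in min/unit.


Formula: CT = Available Time / Number of Units
CT = 249 min / 255 units
CT = 0.98 min/unit

0.98 min/unit


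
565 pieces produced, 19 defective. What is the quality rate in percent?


Formula: Quality Rate = Good Pieces / Total Pieces * 100
Good pieces = 565 - 19 = 546
QR = 546 / 565 * 100 = 96.6%

96.6%


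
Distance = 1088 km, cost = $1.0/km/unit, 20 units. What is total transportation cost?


TC = dist * cost * units = 1088 * 1.0 * 20 = $21760.00

$21760.00


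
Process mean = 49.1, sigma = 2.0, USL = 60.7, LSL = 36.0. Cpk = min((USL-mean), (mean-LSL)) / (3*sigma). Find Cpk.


Cpu = (60.7 - 49.1) / (3 * 2.0) = 1.93
Cpl = (49.1 - 36.0) / (3 * 2.0) = 2.18
Cpk = min(1.93, 2.18) = 1.93

1.93


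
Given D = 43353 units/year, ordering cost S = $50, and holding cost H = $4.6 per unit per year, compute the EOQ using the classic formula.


Formula: EOQ = sqrt(2 * D * S / H)
Numerator: 2 * 43353 * 50 = 4335300
2DS/H = 4335300 / 4.6 = 942456.5
EOQ = sqrt(942456.5) = 970.8 units

970.8 units


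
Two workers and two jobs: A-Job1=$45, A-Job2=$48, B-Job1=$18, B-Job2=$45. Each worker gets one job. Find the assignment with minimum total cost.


Option 1: A->1 + B->2 = $45 + $45 = $90
Option 2: A->2 + B->1 = $48 + $18 = $66
Min cost = min($90, $66) = $66

$66


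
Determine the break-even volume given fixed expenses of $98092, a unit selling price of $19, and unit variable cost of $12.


Formula: BEQ = Fixed Costs / (Price - Variable Cost)
Contribution margin = $19 - $12 = $7/unit
BEQ = ceil($98092 / $7/unit) = ceil(14013.14) = 14014 units

14014 units


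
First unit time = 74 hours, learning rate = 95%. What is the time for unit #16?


Formula: T_n = T_1 * (learning_rate)^(log2(n)) where learning_rate = rate/100
Doublings = log2(16) = 4
T_n = 74 * 0.95^4
T_n = 74 * 0.8145 = 60.3 hours

60.3 hours


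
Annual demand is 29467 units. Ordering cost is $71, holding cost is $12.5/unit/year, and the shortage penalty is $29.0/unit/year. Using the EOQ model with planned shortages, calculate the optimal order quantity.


Formula: EOQ* = sqrt(2DS/H) * sqrt((H+P)/P)
Base EOQ = sqrt(2*29467*71/12.5) = 578.57 units
Correction = sqrt((12.5+29.0)/29.0) = 1.19626
EOQ* = 578.57 * 1.19626 = 692.1 units

692.1 units


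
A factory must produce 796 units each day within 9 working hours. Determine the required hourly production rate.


Formula: Production Rate = Daily Demand / Available Hours
Rate = 796 units/day / 9 hours/day
Rate = 88.4 units/hour

88.4 units/hour


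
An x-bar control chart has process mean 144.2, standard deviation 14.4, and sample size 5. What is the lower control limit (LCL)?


LCL = 144.2 - 3 * 14.4 / sqrt(5)

124.88


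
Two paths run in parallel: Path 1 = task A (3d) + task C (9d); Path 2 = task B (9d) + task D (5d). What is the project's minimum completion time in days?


Path 1 = 3 + 9 = 12 days
Path 2 = 9 + 5 = 14 days
Duration = max(12, 14) = 14 days

14 days


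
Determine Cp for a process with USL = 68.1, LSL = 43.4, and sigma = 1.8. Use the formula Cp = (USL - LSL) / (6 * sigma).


Cp = (68.1 - 43.4) / (6 * 1.8)

2.29


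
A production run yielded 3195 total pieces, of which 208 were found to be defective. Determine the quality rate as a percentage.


Formula: Quality Rate = Good Pieces / Total Pieces * 100
Good pieces = 3195 - 208 = 2987
QR = 2987 / 3195 * 100 = 93.5%

93.5%


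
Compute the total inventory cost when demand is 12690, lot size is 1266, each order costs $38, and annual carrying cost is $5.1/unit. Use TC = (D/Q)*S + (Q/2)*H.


TC = 12690/1266 * 38 + 1266/2 * 5.1

$3609.20


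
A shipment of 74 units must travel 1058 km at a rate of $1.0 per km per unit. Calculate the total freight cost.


TC = dist * cost * units = 1058 * 1.0 * 74 = $78292.00

$78292.00


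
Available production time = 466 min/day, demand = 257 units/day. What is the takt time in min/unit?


Formula: Takt Time = Available Production Time / Customer Demand
Takt = 466 min/day / 257 units/day
Takt = 1.81 min/unit

1.81 min/unit


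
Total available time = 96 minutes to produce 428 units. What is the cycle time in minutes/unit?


Formula: CT = Available Time / Number of Units
CT = 96 min / 428 units
CT = 0.22 min/unit

0.22 min/unit


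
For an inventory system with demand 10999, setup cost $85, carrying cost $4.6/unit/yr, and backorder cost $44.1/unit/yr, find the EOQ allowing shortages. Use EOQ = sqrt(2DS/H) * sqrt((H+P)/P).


Formula: EOQ* = sqrt(2DS/H) * sqrt((H+P)/P)
Base EOQ = sqrt(2*10999*85/4.6) = 637.56 units
Correction = sqrt((4.6+44.1)/44.1) = 1.05086
EOQ* = 637.56 * 1.05086 = 670.0 units

670.0 units


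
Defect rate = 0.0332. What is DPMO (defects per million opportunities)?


DPMO = defect_rate * 1000000 = 0.0332 * 1000000

33200


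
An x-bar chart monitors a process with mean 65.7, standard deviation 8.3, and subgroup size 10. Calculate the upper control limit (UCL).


UCL = 65.7 + 3 * 8.3 / sqrt(10)

73.57


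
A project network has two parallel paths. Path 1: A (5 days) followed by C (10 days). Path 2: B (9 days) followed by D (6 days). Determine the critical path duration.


Path 1 = 5 + 10 = 15 days
Path 2 = 9 + 6 = 15 days
Duration = max(15, 15) = 15 days

15 days


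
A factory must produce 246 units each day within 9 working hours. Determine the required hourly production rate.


Formula: Production Rate = Daily Demand / Available Hours
Rate = 246 units/day / 9 hours/day
Rate = 27.3 units/hour

27.3 units/hour


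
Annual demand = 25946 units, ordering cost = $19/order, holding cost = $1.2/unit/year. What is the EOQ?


Formula: EOQ = sqrt(2 * D * S / H)
Numerator: 2 * 25946 * 19 = 985948
2DS/H = 985948 / 1.2 = 821623.3
EOQ = sqrt(821623.3) = 906.4 units

906.4 units


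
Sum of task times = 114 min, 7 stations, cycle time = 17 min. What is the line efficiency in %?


Formula: Efficiency = Sum of Task Times / (N_stations * CT) * 100
Total station capacity = 7 stations * 17 min = 119 min
Efficiency = 114 / 119 * 100 = 95.8%

95.8%


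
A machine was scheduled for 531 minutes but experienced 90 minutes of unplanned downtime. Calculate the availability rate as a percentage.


Formula: Availability = (Planned Time - Downtime) / Planned Time * 100
Uptime = 531 - 90 = 441 min
Availability = 441 / 531 * 100 = 83.1%

83.1%


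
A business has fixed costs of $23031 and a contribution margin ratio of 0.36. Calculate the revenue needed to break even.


Formula: BER = Fixed Costs / Contribution Margin Ratio
BER = $23031 / 0.36
BER = $63975.00 (to the nearest cent)

$63975.00


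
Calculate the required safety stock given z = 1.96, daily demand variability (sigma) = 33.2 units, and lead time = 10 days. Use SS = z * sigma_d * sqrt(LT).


Formula: SS = z * sigma_d * sqrt(LT)
sqrt(LT) = sqrt(10) = 3.1623
SS = 1.96 * 33.2 * 3.1623
SS = 205.8 units

205.8 units
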